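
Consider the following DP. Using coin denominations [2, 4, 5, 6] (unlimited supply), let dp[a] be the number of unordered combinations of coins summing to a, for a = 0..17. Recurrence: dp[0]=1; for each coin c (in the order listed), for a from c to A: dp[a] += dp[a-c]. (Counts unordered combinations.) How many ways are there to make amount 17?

8

after  coin     0     1     2     3     4     5     6     7     8     9    10    11    12    13    14    15    16    17
          2     1     0     1     0     1     0     1     0     1     0     1     0     1     0     1     0     1     0
          4     1     0     1     0     2     0     2     0     3     0     3     0     4     0     4     0     5     0
          5     1     0     1     0     2     1     2     1     3     2     4     2     5     3     6     4     7     5
          6     1     0     1     0     2     1     3     1     4     2     6     3     8     4    10     6    13     8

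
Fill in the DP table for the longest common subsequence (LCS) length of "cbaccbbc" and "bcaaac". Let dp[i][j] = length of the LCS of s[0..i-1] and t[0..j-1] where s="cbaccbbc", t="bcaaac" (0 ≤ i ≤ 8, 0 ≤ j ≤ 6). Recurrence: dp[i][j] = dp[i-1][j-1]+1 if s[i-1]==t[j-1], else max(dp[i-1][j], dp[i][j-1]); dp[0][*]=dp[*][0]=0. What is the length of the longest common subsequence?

   ''  b  c  a  a  a  c
''  0  0  0  0  0  0  0
 c  0  0  1  1  1  1  1
 b  0  1  1  1  1  1  1
 a  0  1  1  2  2  2  2
 c  0  1  2  2  2  2  3
 c  0  1  2  2  2  2  3
 b  0  1  2  2  2  2  3
 b  0  1  2  2  2  2  3
 c  0  1  2  2  2  2  3

3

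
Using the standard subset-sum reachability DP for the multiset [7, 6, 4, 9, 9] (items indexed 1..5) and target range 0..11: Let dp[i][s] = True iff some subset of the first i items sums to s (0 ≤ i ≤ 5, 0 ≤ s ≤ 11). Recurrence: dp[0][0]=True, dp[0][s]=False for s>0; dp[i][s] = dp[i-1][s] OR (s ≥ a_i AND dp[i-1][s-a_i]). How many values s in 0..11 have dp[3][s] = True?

i\s   0   1   2   3   4   5   6   7   8   9  10  11
  0   T   F   F   F   F   F   F   F   F   F   F   F
  1   T   F   F   F   F   F   F   T   F   F   F   F
  2   T   F   F   F   F   F   T   T   F   F   F   F
  3   T   F   F   F   T   F   T   T   F   F   T   T
  4   T   F   F   F   T   F   T   T   F   T   T   T
  5   T   F   F   F   T   F   T   T   F   T   T   T

6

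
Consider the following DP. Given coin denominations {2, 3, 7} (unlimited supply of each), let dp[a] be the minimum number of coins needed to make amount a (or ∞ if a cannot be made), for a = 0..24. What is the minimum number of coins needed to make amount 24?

4

 a  0  1  2  3  4  5  6  7  8  9 10 11 12 13 14 15 16 17 18 19 20 21 22 23 24
dp  0  -  1  1  2  2  2  1  3  2  2  3  3  3  2  4  3  3  4  4  4  3  5  4  4
(- denotes ∞ / unreachable)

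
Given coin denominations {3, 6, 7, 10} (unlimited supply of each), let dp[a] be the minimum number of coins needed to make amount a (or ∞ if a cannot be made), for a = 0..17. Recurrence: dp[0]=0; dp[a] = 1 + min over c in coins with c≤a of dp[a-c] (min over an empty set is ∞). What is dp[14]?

 a  0  1  2  3  4  5  6  7  8  9 10 11 12 13 14 15 16 17
dp  0  -  -  1  -  -  1  1  -  2  1  -  2  2  2  3  2  2
(- denotes ∞ / unreachable)

2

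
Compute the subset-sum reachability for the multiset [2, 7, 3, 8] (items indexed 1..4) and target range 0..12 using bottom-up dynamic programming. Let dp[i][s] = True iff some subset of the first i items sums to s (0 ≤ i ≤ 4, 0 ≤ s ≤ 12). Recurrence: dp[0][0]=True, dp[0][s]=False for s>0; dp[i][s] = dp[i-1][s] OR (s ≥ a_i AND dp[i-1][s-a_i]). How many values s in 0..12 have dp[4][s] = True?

10

i\s   0   1   2   3   4   5   6   7   8   9  10  11  12
  0   T   F   F   F   F   F   F   F   F   F   F   F   F
  1   T   F   T   F   F   F   F   F   F   F   F   F   F
  2   T   F   T   F   F   F   F   T   F   T   F   F   F
  3   T   F   T   T   F   T   F   T   F   T   T   F   T
  4   T   F   T   T   F   T   F   T   T   T   T   T   T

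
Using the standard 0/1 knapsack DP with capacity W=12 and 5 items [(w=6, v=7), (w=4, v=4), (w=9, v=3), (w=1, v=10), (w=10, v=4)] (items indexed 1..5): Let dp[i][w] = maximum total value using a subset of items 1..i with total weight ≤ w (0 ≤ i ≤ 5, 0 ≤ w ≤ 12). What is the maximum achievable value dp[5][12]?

21

i\w   0   1   2   3   4   5   6   7   8   9  10  11  12
  0   0   0   0   0   0   0   0   0   0   0   0   0   0
  1   0   0   0   0   0   0   7   7   7   7   7   7   7
  2   0   0   0   0   4   4   7   7   7   7  11  11  11
  3   0   0   0   0   4   4   7   7   7   7  11  11  11
  4   0  10  10  10  10  14  14  17  17  17  17  21  21
  5   0  10  10  10  10  14  14  17  17  17  17  21  21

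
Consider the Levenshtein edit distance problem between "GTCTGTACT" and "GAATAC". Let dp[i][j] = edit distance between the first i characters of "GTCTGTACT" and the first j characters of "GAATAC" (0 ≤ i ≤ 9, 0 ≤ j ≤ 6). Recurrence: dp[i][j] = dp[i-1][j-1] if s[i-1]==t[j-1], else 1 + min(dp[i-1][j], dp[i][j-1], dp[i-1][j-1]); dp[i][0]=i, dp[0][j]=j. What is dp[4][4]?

   ''  G  A  A  T  A  C
''  0  1  2  3  4  5  6
 G  1  0  1  2  3  4  5
 T  2  1  1  2  2  3  4
 C  3  2  2  2  3  3  3
 T  4  3  3  3  2  3  4
 G  5  4  4  4  3  3  4
 T  6  5  5  5  4  4  4
 A  7  6  5  5  5  4  5
 C  8  7  6  6  6  5  4
 T  9  8  7  7  6  6  5

2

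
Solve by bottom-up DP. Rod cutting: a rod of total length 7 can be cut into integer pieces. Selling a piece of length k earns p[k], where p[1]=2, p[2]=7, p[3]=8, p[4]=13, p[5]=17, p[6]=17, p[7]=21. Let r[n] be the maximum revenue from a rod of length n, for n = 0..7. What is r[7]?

24

   n    0    1    2    3    4    5    6    7
r[n]    0    2    7    9   14   17   21   24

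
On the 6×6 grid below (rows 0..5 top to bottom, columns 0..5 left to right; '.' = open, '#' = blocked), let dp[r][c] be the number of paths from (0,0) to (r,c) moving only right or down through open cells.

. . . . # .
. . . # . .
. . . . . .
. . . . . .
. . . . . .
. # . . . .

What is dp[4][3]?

31

r\c   0   1   2   3   4   5
  0   1   1   1   1   0   0
  1   1   2   3   0   0   0
  2   1   3   6   6   6   6
  3   1   4  10  16  22  28
  4   1   5  15  31  53  81
  5   1   0  15  46  99 180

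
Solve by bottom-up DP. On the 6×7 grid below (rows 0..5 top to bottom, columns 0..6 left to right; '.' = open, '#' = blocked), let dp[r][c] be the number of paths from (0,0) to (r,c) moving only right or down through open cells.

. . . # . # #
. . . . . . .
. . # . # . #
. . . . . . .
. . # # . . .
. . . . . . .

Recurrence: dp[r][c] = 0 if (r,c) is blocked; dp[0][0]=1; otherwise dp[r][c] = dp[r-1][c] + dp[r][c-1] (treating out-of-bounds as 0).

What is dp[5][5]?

30

r\c   0   1   2   3   4   5   6
  0   1   1   1   0   0   0   0
  1   1   2   3   3   3   3   3
  2   1   3   0   3   0   3   0
  3   1   4   4   7   7  10  10
  4   1   5   0   0   7  17  27
  5   1   6   6   6  13  30  57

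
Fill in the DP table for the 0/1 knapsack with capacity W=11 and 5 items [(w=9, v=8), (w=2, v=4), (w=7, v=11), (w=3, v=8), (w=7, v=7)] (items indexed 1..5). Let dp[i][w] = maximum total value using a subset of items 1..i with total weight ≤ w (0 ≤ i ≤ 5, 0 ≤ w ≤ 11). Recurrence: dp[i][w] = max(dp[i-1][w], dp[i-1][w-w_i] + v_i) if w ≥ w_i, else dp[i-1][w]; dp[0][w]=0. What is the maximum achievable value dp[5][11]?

i\w   0   1   2   3   4   5   6   7   8   9  10  11
  0   0   0   0   0   0   0   0   0   0   0   0   0
  1   0   0   0   0   0   0   0   0   0   8   8   8
  2   0   0   4   4   4   4   4   4   4   8   8  12
  3   0   0   4   4   4   4   4  11  11  15  15  15
  4   0   0   4   8   8  12  12  12  12  15  19  19
  5   0   0   4   8   8  12  12  12  12  15  19  19

19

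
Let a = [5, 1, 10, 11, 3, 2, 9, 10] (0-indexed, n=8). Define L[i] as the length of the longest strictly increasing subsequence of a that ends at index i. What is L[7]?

4

   i    0    1    2    3    4    5    6    7
a[i]    5    1   10   11    3    2    9   10
L[i]    1    1    2    3    2    2    3    4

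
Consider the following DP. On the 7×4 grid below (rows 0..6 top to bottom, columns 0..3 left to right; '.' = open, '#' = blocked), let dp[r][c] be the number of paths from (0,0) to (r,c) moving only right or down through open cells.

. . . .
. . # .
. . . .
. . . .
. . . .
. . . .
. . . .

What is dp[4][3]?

23

r\c   0   1   2   3
  0   1   1   1   1
  1   1   2   0   1
  2   1   3   3   4
  3   1   4   7  11
  4   1   5  12  23
  5   1   6  18  41
  6   1   7  25  66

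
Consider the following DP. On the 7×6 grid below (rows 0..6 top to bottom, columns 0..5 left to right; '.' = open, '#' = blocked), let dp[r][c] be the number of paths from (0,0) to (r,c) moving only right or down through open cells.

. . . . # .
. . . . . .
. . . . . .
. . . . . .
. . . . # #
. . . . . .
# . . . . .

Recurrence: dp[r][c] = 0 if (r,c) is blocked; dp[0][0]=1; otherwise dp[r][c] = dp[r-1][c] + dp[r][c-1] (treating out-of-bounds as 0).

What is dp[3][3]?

20

r\c   0   1   2   3   4   5
  0   1   1   1   1   0   0
  1   1   2   3   4   4   4
  2   1   3   6  10  14  18
  3   1   4  10  20  34  52
  4   1   5  15  35   0   0
  5   1   6  21  56  56  56
  6   0   6  27  83 139 195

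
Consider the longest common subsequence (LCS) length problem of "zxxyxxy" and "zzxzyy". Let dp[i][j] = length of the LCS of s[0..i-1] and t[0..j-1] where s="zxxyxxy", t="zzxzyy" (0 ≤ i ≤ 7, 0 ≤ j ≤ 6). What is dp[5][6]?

   ''  z  z  x  z  y  y
''  0  0  0  0  0  0  0
 z  0  1  1  1  1  1  1
 x  0  1  1  2  2  2  2
 x  0  1  1  2  2  2  2
 y  0  1  1  2  2  3  3
 x  0  1  1  2  2  3  3
 x  0  1  1  2  2  3  3
 y  0  1  1  2  2  3  4

3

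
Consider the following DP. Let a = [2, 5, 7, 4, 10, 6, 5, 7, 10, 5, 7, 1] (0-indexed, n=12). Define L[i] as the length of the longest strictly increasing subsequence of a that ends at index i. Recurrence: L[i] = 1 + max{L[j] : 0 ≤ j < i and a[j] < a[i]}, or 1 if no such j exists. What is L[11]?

   i    0    1    2    3    4    5    6    7    8    9   10   11
a[i]    2    5    7    4   10    6    5    7   10    5    7    1
L[i]    1    2    3    2    4    3    3    4    5    3    4    1

1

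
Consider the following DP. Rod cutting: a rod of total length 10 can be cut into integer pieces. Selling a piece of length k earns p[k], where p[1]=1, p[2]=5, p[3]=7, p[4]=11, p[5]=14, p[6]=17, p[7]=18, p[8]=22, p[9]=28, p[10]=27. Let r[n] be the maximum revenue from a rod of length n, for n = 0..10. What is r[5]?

   n    0    1    2    3    4    5    6    7    8    9   10
r[n]    0    1    5    7   11   14   17   19   22   28   29

14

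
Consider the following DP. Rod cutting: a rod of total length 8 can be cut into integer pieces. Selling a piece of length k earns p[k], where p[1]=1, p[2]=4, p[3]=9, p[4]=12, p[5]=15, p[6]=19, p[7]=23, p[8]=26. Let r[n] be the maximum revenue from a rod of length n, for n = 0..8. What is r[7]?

23

   n    0    1    2    3    4    5    6    7    8
r[n]    0    1    4    9   12   15   19   23   26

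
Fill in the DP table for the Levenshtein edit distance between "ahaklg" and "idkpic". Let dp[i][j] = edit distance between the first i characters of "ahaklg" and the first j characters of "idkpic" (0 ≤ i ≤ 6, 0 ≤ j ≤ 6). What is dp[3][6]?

6

   ''  i  d  k  p  i  c
''  0  1  2  3  4  5  6
 a  1  1  2  3  4  5  6
 h  2  2  2  3  4  5  6
 a  3  3  3  3  4  5  6
 k  4  4  4  3  4  5  6
 l  5  5  5  4  4  5  6
 g  6  6  6  5  5  5  6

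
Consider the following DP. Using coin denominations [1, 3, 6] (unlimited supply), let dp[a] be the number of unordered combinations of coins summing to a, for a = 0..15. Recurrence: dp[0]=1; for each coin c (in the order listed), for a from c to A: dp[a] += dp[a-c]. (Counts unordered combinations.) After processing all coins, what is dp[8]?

after  coin     0     1     2     3     4     5     6     7     8     9    10    11    12    13    14    15
          1     1     1     1     1     1     1     1     1     1     1     1     1     1     1     1     1
          3     1     1     1     2     2     2     3     3     3     4     4     4     5     5     5     6
          6     1     1     1     2     2     2     4     4     4     6     6     6     9     9     9    12

4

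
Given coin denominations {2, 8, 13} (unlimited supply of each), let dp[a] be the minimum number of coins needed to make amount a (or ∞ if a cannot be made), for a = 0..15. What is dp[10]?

2

 a  0  1  2  3  4  5  6  7  8  9 10 11 12 13 14 15
dp  0  -  1  -  2  -  3  -  1  -  2  -  3  1  4  2
(- denotes ∞ / unreachable)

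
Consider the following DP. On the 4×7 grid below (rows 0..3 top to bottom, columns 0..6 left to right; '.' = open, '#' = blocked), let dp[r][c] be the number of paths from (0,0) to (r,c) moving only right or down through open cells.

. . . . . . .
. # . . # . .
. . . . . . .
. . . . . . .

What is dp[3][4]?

r\c   0   1   2   3   4   5   6
  0   1   1   1   1   1   1   1
  1   1   0   1   2   0   1   2
  2   1   1   2   4   4   5   7
  3   1   2   4   8  12  17  24

12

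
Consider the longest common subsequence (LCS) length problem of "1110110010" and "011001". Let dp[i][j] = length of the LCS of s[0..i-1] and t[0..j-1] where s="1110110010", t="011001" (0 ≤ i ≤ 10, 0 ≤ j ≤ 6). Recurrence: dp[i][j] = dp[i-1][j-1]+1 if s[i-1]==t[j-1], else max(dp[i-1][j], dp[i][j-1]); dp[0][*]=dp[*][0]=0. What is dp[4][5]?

   ''  0  1  1  0  0  1
''  0  0  0  0  0  0  0
 1  0  0  1  1  1  1  1
 1  0  0  1  2  2  2  2
 1  0  0  1  2  2  2  3
 0  0  1  1  2  3  3  3
 1  0  1  2  2  3  3  4
 1  0  1  2  3  3  3  4
 0  0  1  2  3  4  4  4
 0  0  1  2  3  4  5  5
 1  0  1  2  3  4  5  6
 0  0  1  2  3  4  5  6

3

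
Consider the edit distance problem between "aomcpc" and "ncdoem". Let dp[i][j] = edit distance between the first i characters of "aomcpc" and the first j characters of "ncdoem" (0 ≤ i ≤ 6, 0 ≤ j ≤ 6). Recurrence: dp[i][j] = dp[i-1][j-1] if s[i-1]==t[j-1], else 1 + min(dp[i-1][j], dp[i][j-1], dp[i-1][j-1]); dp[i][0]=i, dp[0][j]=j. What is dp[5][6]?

6

   ''  n  c  d  o  e  m
''  0  1  2  3  4  5  6
 a  1  1  2  3  4  5  6
 o  2  2  2  3  3  4  5
 m  3  3  3  3  4  4  4
 c  4  4  3  4  4  5  5
 p  5  5  4  4  5  5  6
 c  6  6  5  5  5  6  6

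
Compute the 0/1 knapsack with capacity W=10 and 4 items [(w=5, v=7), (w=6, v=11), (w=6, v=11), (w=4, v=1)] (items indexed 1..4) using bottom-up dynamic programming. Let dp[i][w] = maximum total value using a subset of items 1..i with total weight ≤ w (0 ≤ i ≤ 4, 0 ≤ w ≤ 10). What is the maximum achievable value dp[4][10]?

12

i\w   0   1   2   3   4   5   6   7   8   9  10
  0   0   0   0   0   0   0   0   0   0   0   0
  1   0   0   0   0   0   7   7   7   7   7   7
  2   0   0   0   0   0   7  11  11  11  11  11
  3   0   0   0   0   0   7  11  11  11  11  11
  4   0   0   0   0   1   7  11  11  11  11  12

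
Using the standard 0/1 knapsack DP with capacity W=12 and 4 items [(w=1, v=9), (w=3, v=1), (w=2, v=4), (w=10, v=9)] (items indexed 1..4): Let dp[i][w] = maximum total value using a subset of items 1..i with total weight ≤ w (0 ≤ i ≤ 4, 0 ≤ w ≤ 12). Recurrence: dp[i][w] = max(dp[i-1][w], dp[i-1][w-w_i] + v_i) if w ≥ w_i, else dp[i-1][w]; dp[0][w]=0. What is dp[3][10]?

i\w   0   1   2   3   4   5   6   7   8   9  10  11  12
  0   0   0   0   0   0   0   0   0   0   0   0   0   0
  1   0   9   9   9   9   9   9   9   9   9   9   9   9
  2   0   9   9   9  10  10  10  10  10  10  10  10  10
  3   0   9   9  13  13  13  14  14  14  14  14  14  14
  4   0   9   9  13  13  13  14  14  14  14  14  18  18

14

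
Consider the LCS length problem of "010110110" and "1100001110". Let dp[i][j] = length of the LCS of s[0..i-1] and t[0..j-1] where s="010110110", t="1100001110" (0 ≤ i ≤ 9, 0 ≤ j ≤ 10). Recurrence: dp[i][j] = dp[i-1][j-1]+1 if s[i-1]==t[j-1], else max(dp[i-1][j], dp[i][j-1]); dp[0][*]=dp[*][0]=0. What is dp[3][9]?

2

   ''  1  1  0  0  0  0  1  1  1  0
''  0  0  0  0  0  0  0  0  0  0  0
 0  0  0  0  1  1  1  1  1  1  1  1
 1  0  1  1  1  1  1  1  2  2  2  2
 0  0  1  1  2  2  2  2  2  2  2  3
 1  0  1  2  2  2  2  2  3  3  3  3
 1  0  1  2  2  2  2  2  3  4  4  4
 0  0  1  2  3  3  3  3  3  4  4  5
 1  0  1  2  3  3  3  3  4  4  5  5
 1  0  1  2  3  3  3  3  4  5  5  5
 0  0  1  2  3  4  4  4  4  5  5  6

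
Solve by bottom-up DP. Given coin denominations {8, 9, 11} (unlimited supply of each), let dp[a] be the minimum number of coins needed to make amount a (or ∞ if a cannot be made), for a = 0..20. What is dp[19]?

2

 a  0  1  2  3  4  5  6  7  8  9 10 11 12 13 14 15 16 17 18 19 20
dp  0  -  -  -  -  -  -  -  1  1  -  1  -  -  -  -  2  2  2  2  2
(- denotes ∞ / unreachable)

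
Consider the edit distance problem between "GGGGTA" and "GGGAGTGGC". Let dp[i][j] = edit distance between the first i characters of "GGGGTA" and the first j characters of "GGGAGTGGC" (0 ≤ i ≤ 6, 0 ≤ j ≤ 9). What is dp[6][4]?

2

   ''  G  G  G  A  G  T  G  G  C
''  0  1  2  3  4  5  6  7  8  9
 G  1  0  1  2  3  4  5  6  7  8
 G  2  1  0  1  2  3  4  5  6  7
 G  3  2  1  0  1  2  3  4  5  6
 G  4  3  2  1  1  1  2  3  4  5
 T  5  4  3  2  2  2  1  2  3  4
 A  6  5  4  3  2  3  2  2  3  4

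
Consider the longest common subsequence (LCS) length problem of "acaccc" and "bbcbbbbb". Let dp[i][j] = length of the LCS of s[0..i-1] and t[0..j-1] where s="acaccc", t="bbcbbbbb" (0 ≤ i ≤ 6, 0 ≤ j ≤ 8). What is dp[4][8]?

1

   ''  b  b  c  b  b  b  b  b
''  0  0  0  0  0  0  0  0  0
 a  0  0  0  0  0  0  0  0  0
 c  0  0  0  1  1  1  1  1  1
 a  0  0  0  1  1  1  1  1  1
 c  0  0  0  1  1  1  1  1  1
 c  0  0  0  1  1  1  1  1  1
 c  0  0  0  1  1  1  1  1  1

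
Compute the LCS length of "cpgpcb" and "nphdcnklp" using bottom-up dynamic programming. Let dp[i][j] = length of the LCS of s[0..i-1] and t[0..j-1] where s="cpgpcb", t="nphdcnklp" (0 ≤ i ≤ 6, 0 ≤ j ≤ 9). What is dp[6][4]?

   ''  n  p  h  d  c  n  k  l  p
''  0  0  0  0  0  0  0  0  0  0
 c  0  0  0  0  0  1  1  1  1  1
 p  0  0  1  1  1  1  1  1  1  2
 g  0  0  1  1  1  1  1  1  1  2
 p  0  0  1  1  1  1  1  1  1  2
 c  0  0  1  1  1  2  2  2  2  2
 b  0  0  1  1  1  2  2  2  2  2

1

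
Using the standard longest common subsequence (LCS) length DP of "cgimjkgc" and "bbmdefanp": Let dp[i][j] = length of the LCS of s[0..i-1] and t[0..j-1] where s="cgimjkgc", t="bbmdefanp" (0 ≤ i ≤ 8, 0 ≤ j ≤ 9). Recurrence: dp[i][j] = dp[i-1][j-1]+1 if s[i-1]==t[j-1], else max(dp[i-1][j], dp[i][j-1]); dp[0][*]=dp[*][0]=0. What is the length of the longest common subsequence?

1

   ''  b  b  m  d  e  f  a  n  p
''  0  0  0  0  0  0  0  0  0  0
 c  0  0  0  0  0  0  0  0  0  0
 g  0  0  0  0  0  0  0  0  0  0
 i  0  0  0  0  0  0  0  0  0  0
 m  0  0  0  1  1  1  1  1  1  1
 j  0  0  0  1  1  1  1  1  1  1
 k  0  0  0  1  1  1  1  1  1  1
 g  0  0  0  1  1  1  1  1  1  1
 c  0  0  0  1  1  1  1  1  1  1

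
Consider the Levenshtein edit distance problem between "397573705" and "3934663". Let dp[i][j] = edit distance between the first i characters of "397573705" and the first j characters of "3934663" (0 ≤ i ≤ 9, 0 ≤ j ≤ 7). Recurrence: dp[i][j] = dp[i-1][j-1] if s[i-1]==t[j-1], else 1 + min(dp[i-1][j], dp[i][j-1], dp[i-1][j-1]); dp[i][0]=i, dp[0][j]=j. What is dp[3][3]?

1

   ''  3  9  3  4  6  6  3
''  0  1  2  3  4  5  6  7
 3  1  0  1  2  3  4  5  6
 9  2  1  0  1  2  3  4  5
 7  3  2  1  1  2  3  4  5
 5  4  3  2  2  2  3  4  5
 7  5  4  3  3  3  3  4  5
 3  6  5  4  3  4  4  4  4
 7  7  6  5  4  4  5  5  5
 0  8  7  6  5  5  5  6  6
 5  9  8  7  6  6  6  6  7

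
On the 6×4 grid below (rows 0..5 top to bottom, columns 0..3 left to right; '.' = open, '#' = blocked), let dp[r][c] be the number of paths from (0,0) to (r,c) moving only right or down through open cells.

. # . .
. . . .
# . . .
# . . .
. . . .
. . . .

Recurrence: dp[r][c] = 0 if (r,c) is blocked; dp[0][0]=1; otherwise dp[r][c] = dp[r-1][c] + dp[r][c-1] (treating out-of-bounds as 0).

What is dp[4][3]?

10

r\c   0   1   2   3
  0   1   0   0   0
  1   1   1   1   1
  2   0   1   2   3
  3   0   1   3   6
  4   0   1   4  10
  5   0   1   5  15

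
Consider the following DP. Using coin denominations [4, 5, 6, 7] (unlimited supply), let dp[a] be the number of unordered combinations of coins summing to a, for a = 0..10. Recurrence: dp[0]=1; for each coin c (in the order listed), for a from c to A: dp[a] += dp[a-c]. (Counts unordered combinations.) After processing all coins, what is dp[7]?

1

after  coin     0     1     2     3     4     5     6     7     8     9    10
          4     1     0     0     0     1     0     0     0     1     0     0
          5     1     0     0     0     1     1     0     0     1     1     1
          6     1     0     0     0     1     1     1     0     1     1     2
          7     1     0     0     0     1     1     1     1     1     1     2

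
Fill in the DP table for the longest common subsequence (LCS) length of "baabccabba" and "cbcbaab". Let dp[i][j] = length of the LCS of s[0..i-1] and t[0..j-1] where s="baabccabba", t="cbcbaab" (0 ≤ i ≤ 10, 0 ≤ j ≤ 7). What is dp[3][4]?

1

   ''  c  b  c  b  a  a  b
''  0  0  0  0  0  0  0  0
 b  0  0  1  1  1  1  1  1
 a  0  0  1  1  1  2  2  2
 a  0  0  1  1  1  2  3  3
 b  0  0  1  1  2  2  3  4
 c  0  1  1  2  2  2  3  4
 c  0  1  1  2  2  2  3  4
 a  0  1  1  2  2  3  3  4
 b  0  1  2  2  3  3  3  4
 b  0  1  2  2  3  3  3  4
 a  0  1  2  2  3  4  4  4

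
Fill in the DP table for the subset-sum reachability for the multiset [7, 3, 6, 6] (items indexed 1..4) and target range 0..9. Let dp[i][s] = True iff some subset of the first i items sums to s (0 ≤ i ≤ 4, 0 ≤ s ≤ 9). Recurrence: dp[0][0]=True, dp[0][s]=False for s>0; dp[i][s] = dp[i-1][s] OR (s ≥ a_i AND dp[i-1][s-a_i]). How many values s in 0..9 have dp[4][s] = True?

5

i\s   0   1   2   3   4   5   6   7   8   9
  0   T   F   F   F   F   F   F   F   F   F
  1   T   F   F   F   F   F   F   T   F   F
  2   T   F   F   T   F   F   F   T   F   F
  3   T   F   F   T   F   F   T   T   F   T
  4   T   F   F   T   F   F   T   T   F   T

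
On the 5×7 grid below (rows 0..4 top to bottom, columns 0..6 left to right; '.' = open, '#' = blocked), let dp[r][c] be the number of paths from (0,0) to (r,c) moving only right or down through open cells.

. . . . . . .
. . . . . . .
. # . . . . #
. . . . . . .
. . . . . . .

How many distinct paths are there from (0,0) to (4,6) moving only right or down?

r\c   0   1   2   3   4   5   6
  0   1   1   1   1   1   1   1
  1   1   2   3   4   5   6   7
  2   1   0   3   7  12  18   0
  3   1   1   4  11  23  41  41
  4   1   2   6  17  40  81 122

122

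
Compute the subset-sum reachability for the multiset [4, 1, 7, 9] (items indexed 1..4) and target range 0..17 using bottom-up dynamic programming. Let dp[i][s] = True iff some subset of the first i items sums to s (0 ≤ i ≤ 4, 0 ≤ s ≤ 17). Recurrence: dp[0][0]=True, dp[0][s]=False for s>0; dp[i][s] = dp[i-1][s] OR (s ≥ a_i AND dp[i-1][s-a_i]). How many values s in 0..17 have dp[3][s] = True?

8

i\s   0   1   2   3   4   5   6   7   8   9  10  11  12  13  14  15  16  17
  0   T   F   F   F   F   F   F   F   F   F   F   F   F   F   F   F   F   F
  1   T   F   F   F   T   F   F   F   F   F   F   F   F   F   F   F   F   F
  2   T   T   F   F   T   T   F   F   F   F   F   F   F   F   F   F   F   F
  3   T   T   F   F   T   T   F   T   T   F   F   T   T   F   F   F   F   F
  4   T   T   F   F   T   T   F   T   T   T   T   T   T   T   T   F   T   T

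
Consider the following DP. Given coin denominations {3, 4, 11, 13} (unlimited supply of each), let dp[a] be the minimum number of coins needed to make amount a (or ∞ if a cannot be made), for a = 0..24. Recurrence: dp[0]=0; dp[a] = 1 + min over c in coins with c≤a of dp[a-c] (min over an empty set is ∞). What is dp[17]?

 a  0  1  2  3  4  5  6  7  8  9 10 11 12 13 14 15 16 17 18 19 20 21 22 23 24
dp  0  -  -  1  1  -  2  2  2  3  3  1  3  1  2  2  2  2  3  3  3  3  2  4  2
(- denotes ∞ / unreachable)

2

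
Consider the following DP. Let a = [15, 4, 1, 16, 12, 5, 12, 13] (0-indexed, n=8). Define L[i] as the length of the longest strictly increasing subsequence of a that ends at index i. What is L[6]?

   i    0    1    2    3    4    5    6    7
a[i]   15    4    1   16   12    5   12   13
L[i]    1    1    1    2    2    2    3    4

3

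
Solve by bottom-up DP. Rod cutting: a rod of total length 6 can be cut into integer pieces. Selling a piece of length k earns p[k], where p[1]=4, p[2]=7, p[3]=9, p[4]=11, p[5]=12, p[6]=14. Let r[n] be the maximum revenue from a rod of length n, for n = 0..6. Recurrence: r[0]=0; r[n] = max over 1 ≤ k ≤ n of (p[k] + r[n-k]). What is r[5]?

   n    0    1    2    3    4    5    6
r[n]    0    4    8   12   16   20   24

20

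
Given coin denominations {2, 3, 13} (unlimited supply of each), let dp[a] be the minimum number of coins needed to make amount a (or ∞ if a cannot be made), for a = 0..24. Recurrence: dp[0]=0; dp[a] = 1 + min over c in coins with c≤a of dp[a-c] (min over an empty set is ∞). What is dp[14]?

 a  0  1  2  3  4  5  6  7  8  9 10 11 12 13 14 15 16 17 18 19 20 21 22 23 24
dp  0  -  1  1  2  2  2  3  3  3  4  4  4  1  5  2  2  3  3  3  4  4  4  5  5
(- denotes ∞ / unreachable)

5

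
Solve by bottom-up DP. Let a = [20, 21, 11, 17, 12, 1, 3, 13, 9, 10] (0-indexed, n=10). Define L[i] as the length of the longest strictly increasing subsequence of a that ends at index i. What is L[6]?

2

   i    0    1    2    3    4    5    6    7    8    9
a[i]   20   21   11   17   12    1    3   13    9   10
L[i]    1    2    1    2    2    1    2    3    3    4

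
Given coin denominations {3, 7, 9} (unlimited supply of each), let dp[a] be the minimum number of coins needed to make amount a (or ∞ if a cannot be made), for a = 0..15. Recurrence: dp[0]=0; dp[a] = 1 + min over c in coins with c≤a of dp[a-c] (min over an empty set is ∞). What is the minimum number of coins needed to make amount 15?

3

 a  0  1  2  3  4  5  6  7  8  9 10 11 12 13 14 15
dp  0  -  -  1  -  -  2  1  -  1  2  -  2  3  2  3
(- denotes ∞ / unreachable)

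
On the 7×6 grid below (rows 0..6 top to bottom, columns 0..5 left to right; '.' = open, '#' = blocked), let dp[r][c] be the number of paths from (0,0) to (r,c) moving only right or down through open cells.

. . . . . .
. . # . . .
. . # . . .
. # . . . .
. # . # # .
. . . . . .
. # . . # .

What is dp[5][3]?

1

r\c   0   1   2   3   4   5
  0   1   1   1   1   1   1
  1   1   2   0   1   2   3
  2   1   3   0   1   3   6
  3   1   0   0   1   4  10
  4   1   0   0   0   0  10
  5   1   1   1   1   1  11
  6   1   0   1   2   0  11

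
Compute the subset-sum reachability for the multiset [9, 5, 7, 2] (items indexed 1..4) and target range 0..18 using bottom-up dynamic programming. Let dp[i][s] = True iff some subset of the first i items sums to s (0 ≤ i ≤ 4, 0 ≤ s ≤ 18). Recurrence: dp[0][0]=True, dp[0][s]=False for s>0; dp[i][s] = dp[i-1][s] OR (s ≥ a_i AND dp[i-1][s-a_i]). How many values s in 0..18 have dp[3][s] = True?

7

i\s   0   1   2   3   4   5   6   7   8   9  10  11  12  13  14  15  16  17  18
  0   T   F   F   F   F   F   F   F   F   F   F   F   F   F   F   F   F   F   F
  1   T   F   F   F   F   F   F   F   F   T   F   F   F   F   F   F   F   F   F
  2   T   F   F   F   F   T   F   F   F   T   F   F   F   F   T   F   F   F   F
  3   T   F   F   F   F   T   F   T   F   T   F   F   T   F   T   F   T   F   F
  4   T   F   T   F   F   T   F   T   F   T   F   T   T   F   T   F   T   F   T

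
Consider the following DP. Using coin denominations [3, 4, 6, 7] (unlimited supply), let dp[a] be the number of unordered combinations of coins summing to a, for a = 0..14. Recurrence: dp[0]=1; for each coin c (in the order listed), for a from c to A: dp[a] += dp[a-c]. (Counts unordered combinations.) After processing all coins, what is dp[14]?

after  coin     0     1     2     3     4     5     6     7     8     9    10    11    12    13    14
          3     1     0     0     1     0     0     1     0     0     1     0     0     1     0     0
          4     1     0     0     1     1     0     1     1     1     1     1     1     2     1     1
          6     1     0     0     1     1     0     2     1     1     2     2     1     4     2     2
          7     1     0     0     1     1     0     2     2     1     2     3     2     4     4     4

4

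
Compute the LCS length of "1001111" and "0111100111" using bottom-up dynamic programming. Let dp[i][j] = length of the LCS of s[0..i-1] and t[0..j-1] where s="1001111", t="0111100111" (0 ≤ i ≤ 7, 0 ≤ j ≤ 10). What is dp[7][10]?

   ''  0  1  1  1  1  0  0  1  1  1
''  0  0  0  0  0  0  0  0  0  0  0
 1  0  0  1  1  1  1  1  1  1  1  1
 0  0  1  1  1  1  1  2  2  2  2  2
 0  0  1  1  1  1  1  2  3  3  3  3
 1  0  1  2  2  2  2  2  3  4  4  4
 1  0  1  2  3  3  3  3  3  4  5  5
 1  0  1  2  3  4  4  4  4  4  5  6
 1  0  1  2  3  4  5  5  5  5  5  6

6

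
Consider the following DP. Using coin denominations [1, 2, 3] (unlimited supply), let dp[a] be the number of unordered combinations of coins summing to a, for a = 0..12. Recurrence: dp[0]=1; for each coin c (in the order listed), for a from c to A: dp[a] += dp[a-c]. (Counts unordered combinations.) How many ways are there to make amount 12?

after  coin     0     1     2     3     4     5     6     7     8     9    10    11    12
          1     1     1     1     1     1     1     1     1     1     1     1     1     1
          2     1     1     2     2     3     3     4     4     5     5     6     6     7
          3     1     1     2     3     4     5     7     8    10    12    14    16    19

19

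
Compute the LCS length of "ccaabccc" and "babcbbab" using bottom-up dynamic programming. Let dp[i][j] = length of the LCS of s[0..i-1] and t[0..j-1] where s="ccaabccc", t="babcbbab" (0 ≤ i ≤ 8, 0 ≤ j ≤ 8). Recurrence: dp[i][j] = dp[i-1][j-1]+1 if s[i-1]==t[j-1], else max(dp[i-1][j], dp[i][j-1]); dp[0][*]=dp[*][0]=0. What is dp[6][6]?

   ''  b  a  b  c  b  b  a  b
''  0  0  0  0  0  0  0  0  0
 c  0  0  0  0  1  1  1  1  1
 c  0  0  0  0  1  1  1  1  1
 a  0  0  1  1  1  1  1  2  2
 a  0  0  1  1  1  1  1  2  2
 b  0  1  1  2  2  2  2  2  3
 c  0  1  1  2  3  3  3  3  3
 c  0  1  1  2  3  3  3  3  3
 c  0  1  1  2  3  3  3  3  3

3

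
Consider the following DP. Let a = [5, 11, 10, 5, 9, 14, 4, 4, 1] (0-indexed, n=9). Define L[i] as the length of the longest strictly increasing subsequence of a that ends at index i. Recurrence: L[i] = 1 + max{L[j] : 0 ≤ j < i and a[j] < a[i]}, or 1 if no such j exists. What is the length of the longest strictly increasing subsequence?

   i    0    1    2    3    4    5    6    7    8
a[i]    5   11   10    5    9   14    4    4    1
L[i]    1    2    2    1    2    3    1    1    1

3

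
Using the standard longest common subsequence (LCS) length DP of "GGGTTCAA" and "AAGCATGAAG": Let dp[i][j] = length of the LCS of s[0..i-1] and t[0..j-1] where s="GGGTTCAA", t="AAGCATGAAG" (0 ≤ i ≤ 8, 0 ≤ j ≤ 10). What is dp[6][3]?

1

   ''  A  A  G  C  A  T  G  A  A  G
''  0  0  0  0  0  0  0  0  0  0  0
 G  0  0  0  1  1  1  1  1  1  1  1
 G  0  0  0  1  1  1  1  2  2  2  2
 G  0  0  0  1  1  1  1  2  2  2  3
 T  0  0  0  1  1  1  2  2  2  2  3
 T  0  0  0  1  1  1  2  2  2  2  3
 C  0  0  0  1  2  2  2  2  2  2  3
 A  0  1  1  1  2  3  3  3  3  3  3
 A  0  1  2  2  2  3  3  3  4  4  4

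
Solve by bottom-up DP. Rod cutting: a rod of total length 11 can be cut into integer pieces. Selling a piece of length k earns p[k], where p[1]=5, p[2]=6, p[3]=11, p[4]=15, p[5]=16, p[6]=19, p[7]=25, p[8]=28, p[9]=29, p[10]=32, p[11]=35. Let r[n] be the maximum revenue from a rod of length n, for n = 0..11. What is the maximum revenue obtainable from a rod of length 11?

   n    0    1    2    3    4    5    6    7    8    9   10   11
r[n]    0    5   10   15   20   25   30   35   40   45   50   55

55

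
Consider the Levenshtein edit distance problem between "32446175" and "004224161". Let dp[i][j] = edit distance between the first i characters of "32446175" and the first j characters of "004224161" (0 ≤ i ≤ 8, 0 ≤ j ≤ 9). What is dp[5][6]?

   ''  0  0  4  2  2  4  1  6  1
''  0  1  2  3  4  5  6  7  8  9
 3  1  1  2  3  4  5  6  7  8  9
 2  2  2  2  3  3  4  5  6  7  8
 4  3  3  3  2  3  4  4  5  6  7
 4  4  4  4  3  3  4  4  5  6  7
 6  5  5  5  4  4  4  5  5  5  6
 1  6  6  6  5  5  5  5  5  6  5
 7  7  7  7  6  6  6  6  6  6  6
 5  8  8  8  7  7  7  7  7  7  7

5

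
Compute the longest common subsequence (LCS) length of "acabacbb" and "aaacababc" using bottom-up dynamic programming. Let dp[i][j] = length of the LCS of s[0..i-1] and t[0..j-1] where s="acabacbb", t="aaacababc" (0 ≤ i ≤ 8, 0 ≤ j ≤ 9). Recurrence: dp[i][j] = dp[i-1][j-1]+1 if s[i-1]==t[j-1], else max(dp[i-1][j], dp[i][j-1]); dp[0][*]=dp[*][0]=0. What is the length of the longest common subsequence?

   ''  a  a  a  c  a  b  a  b  c
''  0  0  0  0  0  0  0  0  0  0
 a  0  1  1  1  1  1  1  1  1  1
 c  0  1  1  1  2  2  2  2  2  2
 a  0  1  2  2  2  3  3  3  3  3
 b  0  1  2  2  2  3  4  4  4  4
 a  0  1  2  3  3  3  4  5  5  5
 c  0  1  2  3  4  4  4  5  5  6
 b  0  1  2  3  4  4  5  5  6  6
 b  0  1  2  3  4  4  5  5  6  6

6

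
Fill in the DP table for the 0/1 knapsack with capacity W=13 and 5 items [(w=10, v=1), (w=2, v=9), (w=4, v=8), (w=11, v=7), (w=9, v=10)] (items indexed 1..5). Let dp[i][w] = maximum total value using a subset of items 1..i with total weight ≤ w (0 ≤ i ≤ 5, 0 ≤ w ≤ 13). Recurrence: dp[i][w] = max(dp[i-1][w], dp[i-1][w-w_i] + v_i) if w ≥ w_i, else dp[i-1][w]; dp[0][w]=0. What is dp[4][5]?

9

i\w   0   1   2   3   4   5   6   7   8   9  10  11  12  13
  0   0   0   0   0   0   0   0   0   0   0   0   0   0   0
  1   0   0   0   0   0   0   0   0   0   0   1   1   1   1
  2   0   0   9   9   9   9   9   9   9   9   9   9  10  10
  3   0   0   9   9   9   9  17  17  17  17  17  17  17  17
  4   0   0   9   9   9   9  17  17  17  17  17  17  17  17
  5   0   0   9   9   9   9  17  17  17  17  17  19  19  19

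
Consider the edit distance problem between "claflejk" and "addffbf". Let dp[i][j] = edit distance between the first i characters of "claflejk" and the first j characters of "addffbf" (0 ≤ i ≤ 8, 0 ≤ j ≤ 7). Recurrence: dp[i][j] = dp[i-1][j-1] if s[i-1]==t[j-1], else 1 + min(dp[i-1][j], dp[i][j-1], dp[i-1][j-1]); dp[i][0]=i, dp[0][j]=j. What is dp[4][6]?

5

   ''  a  d  d  f  f  b  f
''  0  1  2  3  4  5  6  7
 c  1  1  2  3  4  5  6  7
 l  2  2  2  3  4  5  6  7
 a  3  2  3  3  4  5  6  7
 f  4  3  3  4  3  4  5  6
 l  5  4  4  4  4  4  5  6
 e  6  5  5  5  5  5  5  6
 j  7  6  6  6  6  6  6  6
 k  8  7  7  7  7  7  7  7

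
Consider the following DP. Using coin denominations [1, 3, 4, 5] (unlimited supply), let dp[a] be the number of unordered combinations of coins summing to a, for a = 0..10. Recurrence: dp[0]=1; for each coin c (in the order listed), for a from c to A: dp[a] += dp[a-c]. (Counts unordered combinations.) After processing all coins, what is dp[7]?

after  coin     0     1     2     3     4     5     6     7     8     9    10
          1     1     1     1     1     1     1     1     1     1     1     1
          3     1     1     1     2     2     2     3     3     3     4     4
          4     1     1     1     2     3     3     4     5     6     7     8
          5     1     1     1     2     3     4     5     6     8    10    12

6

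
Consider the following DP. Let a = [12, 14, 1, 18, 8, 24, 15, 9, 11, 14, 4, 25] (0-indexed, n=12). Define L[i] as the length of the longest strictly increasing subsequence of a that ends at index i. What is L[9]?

   i    0    1    2    3    4    5    6    7    8    9   10   11
a[i]   12   14    1   18    8   24   15    9   11   14    4   25
L[i]    1    2    1    3    2    4    3    3    4    5    2    6

5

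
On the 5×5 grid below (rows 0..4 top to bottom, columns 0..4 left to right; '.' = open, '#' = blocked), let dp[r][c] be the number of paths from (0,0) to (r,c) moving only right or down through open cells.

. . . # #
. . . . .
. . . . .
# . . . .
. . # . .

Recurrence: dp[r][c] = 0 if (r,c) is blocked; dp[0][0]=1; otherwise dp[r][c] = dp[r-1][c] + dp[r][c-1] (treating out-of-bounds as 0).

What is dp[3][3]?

r\c   0   1   2   3   4
  0   1   1   1   0   0
  1   1   2   3   3   3
  2   1   3   6   9  12
  3   0   3   9  18  30
  4   0   3   0  18  48

18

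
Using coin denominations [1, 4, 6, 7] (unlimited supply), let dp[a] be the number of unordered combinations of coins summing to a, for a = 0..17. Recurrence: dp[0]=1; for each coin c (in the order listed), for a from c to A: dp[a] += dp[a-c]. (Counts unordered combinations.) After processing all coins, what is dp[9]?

5

after  coin     0     1     2     3     4     5     6     7     8     9    10    11    12    13    14    15    16    17
          1     1     1     1     1     1     1     1     1     1     1     1     1     1     1     1     1     1     1
          4     1     1     1     1     2     2     2     2     3     3     3     3     4     4     4     4     5     5
          6     1     1     1     1     2     2     3     3     4     4     5     5     7     7     8     8    10    10
          7     1     1     1     1     2     2     3     4     5     5     6     7     9    10    12    13    15    16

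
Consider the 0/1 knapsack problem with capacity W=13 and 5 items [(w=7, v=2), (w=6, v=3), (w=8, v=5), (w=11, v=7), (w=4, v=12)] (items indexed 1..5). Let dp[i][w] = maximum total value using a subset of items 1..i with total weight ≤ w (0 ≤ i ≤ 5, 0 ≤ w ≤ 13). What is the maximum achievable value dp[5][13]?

17

i\w   0   1   2   3   4   5   6   7   8   9  10  11  12  13
  0   0   0   0   0   0   0   0   0   0   0   0   0   0   0
  1   0   0   0   0   0   0   0   2   2   2   2   2   2   2
  2   0   0   0   0   0   0   3   3   3   3   3   3   3   5
  3   0   0   0   0   0   0   3   3   5   5   5   5   5   5
  4   0   0   0   0   0   0   3   3   5   5   5   7   7   7
  5   0   0   0   0  12  12  12  12  12  12  15  15  17  17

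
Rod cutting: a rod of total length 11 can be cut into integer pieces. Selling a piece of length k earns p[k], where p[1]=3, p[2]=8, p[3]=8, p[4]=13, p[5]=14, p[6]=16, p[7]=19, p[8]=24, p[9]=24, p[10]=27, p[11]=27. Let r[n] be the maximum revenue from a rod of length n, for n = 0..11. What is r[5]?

19

   n    0    1    2    3    4    5    6    7    8    9   10   11
r[n]    0    3    8   11   16   19   24   27   32   35   40   43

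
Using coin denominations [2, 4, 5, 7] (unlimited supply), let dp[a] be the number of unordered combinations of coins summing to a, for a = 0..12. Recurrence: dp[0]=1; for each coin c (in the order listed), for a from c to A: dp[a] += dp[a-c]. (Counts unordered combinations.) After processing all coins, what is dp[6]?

after  coin     0     1     2     3     4     5     6     7     8     9    10    11    12
          2     1     0     1     0     1     0     1     0     1     0     1     0     1
          4     1     0     1     0     2     0     2     0     3     0     3     0     4
          5     1     0     1     0     2     1     2     1     3     2     4     2     5
          7     1     0     1     0     2     1     2     2     3     3     4     4     6

2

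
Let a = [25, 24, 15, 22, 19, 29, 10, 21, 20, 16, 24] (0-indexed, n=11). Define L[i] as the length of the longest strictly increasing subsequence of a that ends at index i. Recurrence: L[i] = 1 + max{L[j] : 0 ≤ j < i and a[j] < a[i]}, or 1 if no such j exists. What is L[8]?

   i    0    1    2    3    4    5    6    7    8    9   10
a[i]   25   24   15   22   19   29   10   21   20   16   24
L[i]    1    1    1    2    2    3    1    3    3    2    4

3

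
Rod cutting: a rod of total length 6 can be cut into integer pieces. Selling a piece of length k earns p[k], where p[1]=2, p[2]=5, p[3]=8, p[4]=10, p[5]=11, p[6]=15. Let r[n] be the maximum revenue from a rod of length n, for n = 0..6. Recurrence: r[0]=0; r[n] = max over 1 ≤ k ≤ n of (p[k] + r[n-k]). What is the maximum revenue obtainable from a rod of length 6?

   n    0    1    2    3    4    5    6
r[n]    0    2    5    8   10   13   16

16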